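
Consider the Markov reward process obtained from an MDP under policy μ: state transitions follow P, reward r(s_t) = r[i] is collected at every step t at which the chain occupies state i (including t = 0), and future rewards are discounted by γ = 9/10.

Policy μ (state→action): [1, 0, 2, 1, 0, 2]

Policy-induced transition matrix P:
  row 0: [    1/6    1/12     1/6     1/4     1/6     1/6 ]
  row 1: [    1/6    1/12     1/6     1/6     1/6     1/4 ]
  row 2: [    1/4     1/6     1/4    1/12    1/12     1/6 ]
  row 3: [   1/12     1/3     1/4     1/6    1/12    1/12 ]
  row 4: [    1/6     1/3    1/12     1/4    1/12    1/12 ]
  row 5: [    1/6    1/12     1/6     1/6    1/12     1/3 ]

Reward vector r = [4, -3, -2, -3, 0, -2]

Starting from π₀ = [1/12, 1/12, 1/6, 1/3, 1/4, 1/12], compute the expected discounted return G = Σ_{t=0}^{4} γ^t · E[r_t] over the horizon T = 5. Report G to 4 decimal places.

G = -5.0364

t=0: π = [0.0833, 0.0833, 0.1667, 0.3333, 0.2500, 0.0833], E[r] = -1.4167, γ^t·E[r] = -1.416667, running G = -1.416667
t=1: π = [0.1528, 0.2431, 0.1875, 0.1806, 0.0972, 0.1389], E[r] = -1.3125, γ^t·E[r] = -1.181250, running G = -2.597917
t=2: π = [0.1672, 0.1684, 0.1892, 0.1719, 0.1163, 0.1869], E[r] = -1.1042, γ^t·E[r] = -0.894375, running G = -3.492292
t=3: π = [0.1681, 0.1712, 0.1871, 0.1745, 0.1113, 0.1878], E[r] = -1.1144, γ^t·E[r] = -0.812391, running G = -4.304682
t=4: π = [0.1677, 0.1704, 0.1875, 0.1744, 0.1116, 0.1884], E[r] = -1.1153, γ^t·E[r] = -0.731724, running G = -5.036406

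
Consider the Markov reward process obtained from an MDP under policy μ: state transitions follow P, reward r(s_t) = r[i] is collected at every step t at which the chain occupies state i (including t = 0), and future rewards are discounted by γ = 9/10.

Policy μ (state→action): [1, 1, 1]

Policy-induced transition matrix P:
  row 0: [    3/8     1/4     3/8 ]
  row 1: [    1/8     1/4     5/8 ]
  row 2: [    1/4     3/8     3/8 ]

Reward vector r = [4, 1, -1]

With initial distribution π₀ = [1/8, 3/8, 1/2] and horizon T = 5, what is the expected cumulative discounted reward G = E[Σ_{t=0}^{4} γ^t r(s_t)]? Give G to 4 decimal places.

t=0: π = [0.1250, 0.3750, 0.5000], E[r] = 0.3750, γ^t·E[r] = 0.375000, running G = 0.375000
t=1: π = [0.2188, 0.3125, 0.4688], E[r] = 0.7188, γ^t·E[r] = 0.646875, running G = 1.021875
t=2: π = [0.2383, 0.3086, 0.4531], E[r] = 0.8086, γ^t·E[r] = 0.654961, running G = 1.676836
t=3: π = [0.2412, 0.3066, 0.4521], E[r] = 0.8193, γ^t·E[r] = 0.597296, running G = 2.274132
t=4: π = [0.2418, 0.3065, 0.4517], E[r] = 0.8221, γ^t·E[r] = 0.539408, running G = 2.813540

G = 2.8135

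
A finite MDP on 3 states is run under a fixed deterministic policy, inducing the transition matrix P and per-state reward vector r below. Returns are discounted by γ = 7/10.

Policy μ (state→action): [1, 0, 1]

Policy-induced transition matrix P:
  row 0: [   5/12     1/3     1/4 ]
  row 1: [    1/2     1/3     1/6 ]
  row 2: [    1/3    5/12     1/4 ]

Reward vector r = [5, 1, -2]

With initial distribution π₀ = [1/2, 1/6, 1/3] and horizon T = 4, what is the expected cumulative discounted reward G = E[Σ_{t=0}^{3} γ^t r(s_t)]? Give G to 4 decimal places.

t=0: π = [0.5000, 0.1667, 0.3333], E[r] = 2.0000, γ^t·E[r] = 2.000000, running G = 2.000000
t=1: π = [0.4028, 0.3611, 0.2361], E[r] = 1.9028, γ^t·E[r] = 1.331944, running G = 3.331944
t=2: π = [0.4271, 0.3530, 0.2199], E[r] = 2.0486, γ^t·E[r] = 1.003819, running G = 4.335764
t=3: π = [0.4278, 0.3517, 0.2206], E[r] = 2.0493, γ^t·E[r] = 0.702905, running G = 5.038669

G = 5.0387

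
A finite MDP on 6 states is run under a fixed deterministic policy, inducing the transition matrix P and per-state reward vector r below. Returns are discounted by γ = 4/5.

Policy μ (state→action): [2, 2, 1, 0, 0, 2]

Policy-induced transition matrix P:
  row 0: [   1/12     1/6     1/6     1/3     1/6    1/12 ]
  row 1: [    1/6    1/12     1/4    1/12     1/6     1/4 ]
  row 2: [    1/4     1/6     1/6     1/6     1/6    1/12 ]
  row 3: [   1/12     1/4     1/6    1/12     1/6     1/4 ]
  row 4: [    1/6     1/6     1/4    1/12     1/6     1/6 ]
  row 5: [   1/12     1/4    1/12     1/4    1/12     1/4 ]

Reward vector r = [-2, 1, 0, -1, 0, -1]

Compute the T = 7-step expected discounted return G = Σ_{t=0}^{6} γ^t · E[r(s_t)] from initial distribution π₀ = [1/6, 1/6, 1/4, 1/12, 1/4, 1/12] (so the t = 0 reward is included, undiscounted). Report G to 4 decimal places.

t=0: π = [0.1667, 0.1667, 0.2500, 0.0833, 0.2500, 0.0833], E[r] = -0.3333, γ^t·E[r] = -0.333333, running G = -0.333333
t=1: π = [0.1597, 0.1667, 0.1944, 0.1597, 0.1597, 0.1597], E[r] = -0.4722, γ^t·E[r] = -0.377778, running G = -0.711111
t=2: π = [0.1429, 0.1794, 0.1806, 0.1661, 0.1534, 0.1777], E[r] = -0.4502, γ^t·E[r] = -0.288148, running G = -0.999259
t=3: π = [0.1412, 0.1804, 0.1796, 0.1637, 0.1519, 0.1833], E[r] = -0.4490, γ^t·E[r] = -0.229877, running G = -1.229136
t=4: π = [0.1410, 0.1806, 0.1791, 0.1641, 0.1514, 0.1839], E[r] = -0.4494, γ^t·E[r] = -0.184063, running G = -1.413198
t=5: π = [0.1408, 0.1806, 0.1790, 0.1641, 0.1513, 0.1840], E[r] = -0.4492, γ^t·E[r] = -0.147210, running G = -1.560408
t=6: π = [0.1408, 0.1806, 0.1790, 0.1641, 0.1513, 0.1841], E[r] = -0.4492, γ^t·E[r] = -0.117768, running G = -1.678176

G = -1.6782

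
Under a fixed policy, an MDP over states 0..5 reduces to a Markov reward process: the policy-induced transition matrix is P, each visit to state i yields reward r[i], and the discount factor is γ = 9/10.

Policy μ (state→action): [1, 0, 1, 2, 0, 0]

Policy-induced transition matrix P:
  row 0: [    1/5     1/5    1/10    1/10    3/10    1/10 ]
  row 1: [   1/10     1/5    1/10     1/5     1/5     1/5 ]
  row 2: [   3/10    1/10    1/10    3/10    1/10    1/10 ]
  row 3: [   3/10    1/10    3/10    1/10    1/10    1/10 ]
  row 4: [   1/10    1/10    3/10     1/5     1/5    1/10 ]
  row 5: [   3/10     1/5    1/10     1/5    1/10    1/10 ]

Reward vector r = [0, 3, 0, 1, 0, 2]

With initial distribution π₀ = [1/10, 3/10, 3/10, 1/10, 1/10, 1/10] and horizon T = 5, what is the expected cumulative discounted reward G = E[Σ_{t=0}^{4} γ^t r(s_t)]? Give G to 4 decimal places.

t=0: π = [0.1000, 0.3000, 0.3000, 0.1000, 0.1000, 0.1000], E[r] = 1.2000, γ^t·E[r] = 1.200000, running G = 1.200000
t=1: π = [0.2100, 0.1500, 0.1400, 0.2100, 0.1600, 0.1300], E[r] = 0.9200, γ^t·E[r] = 0.828000, running G = 2.028000
t=2: π = [0.2170, 0.1490, 0.1740, 0.1720, 0.1730, 0.1150], E[r] = 0.8490, γ^t·E[r] = 0.687690, running G = 2.715690
t=3: π = [0.2139, 0.1481, 0.1690, 0.1785, 0.1756, 0.1149], E[r] = 0.8526, γ^t·E[r] = 0.621545, running G = 3.337235
t=4: π = [0.2139, 0.1477, 0.1708, 0.1777, 0.1752, 0.1148], E[r] = 0.8504, γ^t·E[r] = 0.557915, running G = 3.895150

G = 3.8952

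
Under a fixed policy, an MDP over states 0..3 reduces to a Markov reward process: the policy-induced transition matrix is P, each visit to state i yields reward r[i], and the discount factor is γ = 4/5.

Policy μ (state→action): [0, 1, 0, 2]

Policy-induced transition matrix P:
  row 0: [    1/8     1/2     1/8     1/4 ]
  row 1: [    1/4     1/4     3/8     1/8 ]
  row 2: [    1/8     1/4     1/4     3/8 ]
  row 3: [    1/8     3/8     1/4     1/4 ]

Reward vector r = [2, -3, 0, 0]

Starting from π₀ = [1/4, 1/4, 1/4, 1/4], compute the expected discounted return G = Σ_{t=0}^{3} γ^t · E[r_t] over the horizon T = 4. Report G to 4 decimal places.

t=0: π = [0.2500, 0.2500, 0.2500, 0.2500], E[r] = -0.2500, γ^t·E[r] = -0.250000, running G = -0.250000
t=1: π = [0.1563, 0.3438, 0.2500, 0.2500], E[r] = -0.7188, γ^t·E[r] = -0.575000, running G = -0.825000
t=2: π = [0.1680, 0.3203, 0.2734, 0.2383], E[r] = -0.6250, γ^t·E[r] = -0.400000, running G = -1.225000
t=3: π = [0.1650, 0.3218, 0.2690, 0.2441], E[r] = -0.6353, γ^t·E[r] = -0.325250, running G = -1.550250

G = -1.5503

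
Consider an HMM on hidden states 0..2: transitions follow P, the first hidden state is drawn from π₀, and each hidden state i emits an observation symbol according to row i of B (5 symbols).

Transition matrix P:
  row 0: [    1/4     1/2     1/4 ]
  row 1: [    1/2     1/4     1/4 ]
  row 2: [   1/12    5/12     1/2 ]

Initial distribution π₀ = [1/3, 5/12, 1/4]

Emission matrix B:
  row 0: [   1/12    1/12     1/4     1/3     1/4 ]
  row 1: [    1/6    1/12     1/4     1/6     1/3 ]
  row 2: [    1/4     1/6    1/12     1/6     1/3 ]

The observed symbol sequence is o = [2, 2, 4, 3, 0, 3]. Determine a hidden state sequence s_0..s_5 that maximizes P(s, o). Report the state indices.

path = [1, 0, 1, 0, 1, 0]

t=0: δ = [8.333e-02, 1.042e-01, 2.083e-02]  (obs o_0=2)
t=1: δ = [1.302e-02, 1.042e-02, 2.170e-03]  ψ = [1, 0, 1]  (obs o_1=2)
t=2: δ = [1.302e-03, 2.170e-03, 1.085e-03]  ψ = [1, 0, 0]  (obs o_2=4)
t=3: δ = [3.617e-04, 1.085e-04, 9.042e-05]  ψ = [1, 0, 1]  (obs o_3=3)
t=4: δ = [7.535e-06, 3.014e-05, 2.261e-05]  ψ = [0, 0, 0]  (obs o_4=0)
t=5: δ = [5.023e-06, 1.570e-06, 1.884e-06]  ψ = [1, 2, 2]  (obs o_5=3)
backtrack: best end state = 0; path = [1, 0, 1, 0, 1, 0]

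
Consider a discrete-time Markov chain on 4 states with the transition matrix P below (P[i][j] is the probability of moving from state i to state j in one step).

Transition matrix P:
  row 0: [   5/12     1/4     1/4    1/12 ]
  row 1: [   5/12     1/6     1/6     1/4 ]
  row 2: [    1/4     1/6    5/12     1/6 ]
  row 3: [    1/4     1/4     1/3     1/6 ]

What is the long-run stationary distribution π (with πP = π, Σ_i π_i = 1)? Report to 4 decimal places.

π = [0.3416, 0.2081, 0.2947, 0.1555]

Balance equations π_j = Σ_i π_i·P[i][j]:
  π_0 = 5/12·π_0 + 5/12·π_1 + 1/4·π_2 + 1/4·π_3
  π_1 = 1/4·π_0 + 1/6·π_1 + 1/6·π_2 + 1/4·π_3
  π_2 = 1/4·π_0 + 1/6·π_1 + 5/12·π_2 + 1/3·π_3
  normalize: π_0 + π_1 + π_2 + π_3 = 1
Solving the linear system gives exactly π = [481/1408, 293/1408, 415/1408, 219/1408].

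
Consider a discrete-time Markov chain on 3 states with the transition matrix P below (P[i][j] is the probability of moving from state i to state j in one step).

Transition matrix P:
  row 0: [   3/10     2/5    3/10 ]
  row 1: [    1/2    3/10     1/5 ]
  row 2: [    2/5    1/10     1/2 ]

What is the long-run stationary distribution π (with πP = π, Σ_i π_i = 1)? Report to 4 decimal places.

π = [0.3882, 0.2706, 0.3412]

Balance equations π_j = Σ_i π_i·P[i][j]:
  π_0 = 3/10·π_0 + 1/2·π_1 + 2/5·π_2
  π_1 = 2/5·π_0 + 3/10·π_1 + 1/10·π_2
  normalize: π_0 + π_1 + π_2 = 1
Solving the linear system gives exactly π = [33/85, 23/85, 29/85].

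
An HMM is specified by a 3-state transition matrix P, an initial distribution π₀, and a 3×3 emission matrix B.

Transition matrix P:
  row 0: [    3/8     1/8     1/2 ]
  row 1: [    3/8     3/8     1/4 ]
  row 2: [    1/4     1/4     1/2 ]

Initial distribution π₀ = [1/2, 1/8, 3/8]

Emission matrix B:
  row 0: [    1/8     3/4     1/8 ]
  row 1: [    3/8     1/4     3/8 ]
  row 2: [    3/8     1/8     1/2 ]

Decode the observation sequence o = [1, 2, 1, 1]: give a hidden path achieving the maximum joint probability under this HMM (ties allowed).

path = [0, 2, 0, 0]

t=0: δ = [3.750e-01, 3.125e-02, 4.688e-02]  (obs o_0=1)
t=1: δ = [1.758e-02, 1.758e-02, 9.375e-02]  ψ = [0, 0, 0]  (obs o_1=2)
t=2: δ = [1.758e-02, 5.859e-03, 5.859e-03]  ψ = [2, 2, 2]  (obs o_2=1)
t=3: δ = [4.944e-03, 5.493e-04, 1.099e-03]  ψ = [0, 0, 0]  (obs o_3=1)
backtrack: best end state = 0; path = [0, 2, 0, 0]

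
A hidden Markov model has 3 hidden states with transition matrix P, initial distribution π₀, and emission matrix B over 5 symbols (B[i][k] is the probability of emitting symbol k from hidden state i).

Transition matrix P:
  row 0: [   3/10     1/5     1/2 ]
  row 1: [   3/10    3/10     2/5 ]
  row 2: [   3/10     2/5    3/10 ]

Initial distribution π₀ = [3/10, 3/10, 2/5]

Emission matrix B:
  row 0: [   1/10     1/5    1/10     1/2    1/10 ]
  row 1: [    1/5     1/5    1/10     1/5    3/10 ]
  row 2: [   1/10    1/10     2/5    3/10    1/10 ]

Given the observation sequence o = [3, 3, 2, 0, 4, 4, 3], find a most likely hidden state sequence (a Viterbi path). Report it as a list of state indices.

path = [0, 0, 2, 1, 1, 1, 0]

t=0: δ = [1.500e-01, 6.000e-02, 1.200e-01]  (obs o_0=3)
t=1: δ = [2.250e-02, 9.600e-03, 2.250e-02]  ψ = [0, 2, 0]  (obs o_1=3)
t=2: δ = [6.750e-04, 9.000e-04, 4.500e-03]  ψ = [0, 2, 0]  (obs o_2=2)
t=3: δ = [1.350e-04, 3.600e-04, 1.350e-04]  ψ = [2, 2, 2]  (obs o_3=0)
t=4: δ = [1.080e-05, 3.240e-05, 1.440e-05]  ψ = [1, 1, 1]  (obs o_4=4)
t=5: δ = [9.720e-07, 2.916e-06, 1.296e-06]  ψ = [1, 1, 1]  (obs o_5=4)
t=6: δ = [4.374e-07, 1.750e-07, 3.499e-07]  ψ = [1, 1, 1]  (obs o_6=3)
backtrack: best end state = 0; path = [0, 0, 2, 1, 1, 1, 0]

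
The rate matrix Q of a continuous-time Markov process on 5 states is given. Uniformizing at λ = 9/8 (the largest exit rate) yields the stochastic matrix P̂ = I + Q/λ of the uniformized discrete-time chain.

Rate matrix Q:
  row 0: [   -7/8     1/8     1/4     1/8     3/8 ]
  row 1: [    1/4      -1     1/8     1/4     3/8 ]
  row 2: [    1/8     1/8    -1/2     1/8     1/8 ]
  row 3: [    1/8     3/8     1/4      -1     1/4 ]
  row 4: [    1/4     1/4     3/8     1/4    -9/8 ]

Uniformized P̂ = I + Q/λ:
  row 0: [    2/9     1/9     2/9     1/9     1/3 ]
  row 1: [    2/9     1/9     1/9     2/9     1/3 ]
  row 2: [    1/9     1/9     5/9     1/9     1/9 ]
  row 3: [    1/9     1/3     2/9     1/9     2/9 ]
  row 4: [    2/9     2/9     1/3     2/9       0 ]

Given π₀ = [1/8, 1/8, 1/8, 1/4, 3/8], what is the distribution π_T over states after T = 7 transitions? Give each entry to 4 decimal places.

π = [0.1683, 0.1645, 0.3361, 0.1496, 0.1815]

t=0: π = [0.1250, 0.1250, 0.1250, 0.2500, 0.3750]
t=1: π = [0.1806, 0.2083, 0.2917, 0.1667, 0.1528]
t=2: π = [0.1713, 0.1651, 0.3133, 0.1512, 0.1991]
t=3: π = [0.1706, 0.1668, 0.3304, 0.1516, 0.1806]
t=4: π = [0.1687, 0.1649, 0.3339, 0.1497, 0.1829]
t=5: π = [0.1685, 0.1647, 0.3355, 0.1497, 0.1815]
t=6: π = [0.1683, 0.1646, 0.3359, 0.1496, 0.1816]
t=7: π = [0.1683, 0.1645, 0.3361, 0.1496, 0.1815]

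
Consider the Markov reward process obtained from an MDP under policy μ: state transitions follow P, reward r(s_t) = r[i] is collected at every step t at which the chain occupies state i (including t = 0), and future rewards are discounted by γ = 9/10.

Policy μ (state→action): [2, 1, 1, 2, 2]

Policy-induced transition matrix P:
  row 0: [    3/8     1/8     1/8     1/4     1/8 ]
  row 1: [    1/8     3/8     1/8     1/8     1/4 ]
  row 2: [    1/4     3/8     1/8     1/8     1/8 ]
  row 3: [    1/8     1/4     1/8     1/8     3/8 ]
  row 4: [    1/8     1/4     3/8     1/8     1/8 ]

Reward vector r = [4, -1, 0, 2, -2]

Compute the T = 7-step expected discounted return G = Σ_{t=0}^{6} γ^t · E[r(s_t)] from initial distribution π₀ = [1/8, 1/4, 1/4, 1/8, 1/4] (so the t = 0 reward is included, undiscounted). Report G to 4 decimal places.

t=0: π = [0.1250, 0.2500, 0.2500, 0.1250, 0.2500], E[r] = 0.0000, γ^t·E[r] = 0.000000, running G = 0.000000
t=1: π = [0.1875, 0.2969, 0.1875, 0.1406, 0.1875], E[r] = 0.3594, γ^t·E[r] = 0.323438, running G = 0.323438
t=2: π = [0.1953, 0.2871, 0.1719, 0.1484, 0.1973], E[r] = 0.3965, γ^t·E[r] = 0.321152, running G = 0.644590
t=3: π = [0.1953, 0.2830, 0.1743, 0.1494, 0.1980], E[r] = 0.4011, γ^t·E[r] = 0.292419, running G = 0.937009
t=4: π = [0.1956, 0.2827, 0.1745, 0.1494, 0.1977], E[r] = 0.4031, γ^t·E[r] = 0.264478, running G = 1.201487
t=5: π = [0.1957, 0.2827, 0.1744, 0.1495, 0.1977], E[r] = 0.4037, γ^t·E[r] = 0.238366, running G = 1.439853
t=6: π = [0.1957, 0.2827, 0.1744, 0.1495, 0.1977], E[r] = 0.4038, γ^t·E[r] = 0.214587, running G = 1.654439

G = 1.6544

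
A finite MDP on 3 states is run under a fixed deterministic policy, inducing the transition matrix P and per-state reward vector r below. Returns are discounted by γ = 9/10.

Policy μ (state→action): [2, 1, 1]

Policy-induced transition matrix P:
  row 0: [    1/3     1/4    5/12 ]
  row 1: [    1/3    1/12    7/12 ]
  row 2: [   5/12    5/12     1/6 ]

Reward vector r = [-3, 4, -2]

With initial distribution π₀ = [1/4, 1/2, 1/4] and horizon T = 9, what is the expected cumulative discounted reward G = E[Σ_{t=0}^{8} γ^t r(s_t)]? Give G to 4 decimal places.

t=0: π = [0.2500, 0.5000, 0.2500], E[r] = 0.7500, γ^t·E[r] = 0.750000, running G = 0.750000
t=1: π = [0.3542, 0.2083, 0.4375], E[r] = -1.1042, γ^t·E[r] = -0.993750, running G = -0.243750
t=2: π = [0.3698, 0.2882, 0.3420], E[r] = -0.6406, γ^t·E[r] = -0.518906, running G = -0.762656
t=3: π = [0.3618, 0.2590, 0.3792], E[r] = -0.8080, γ^t·E[r] = -0.589043, running G = -1.351699
t=4: π = [0.3649, 0.2700, 0.3650], E[r] = -0.7447, γ^t·E[r] = -0.488602, running G = -1.840302
t=5: π = [0.3638, 0.2658, 0.3704], E[r] = -0.7688, γ^t·E[r] = -0.453945, running G = -2.294247
t=6: π = [0.3642, 0.2674, 0.3684], E[r] = -0.7596, γ^t·E[r] = -0.403692, running G = -2.697939
t=7: π = [0.3640, 0.2668, 0.3691], E[r] = -0.7631, γ^t·E[r] = -0.364985, running G = -3.062924
t=8: π = [0.3641, 0.2671, 0.3689], E[r] = -0.7618, γ^t·E[r] = -0.327918, running G = -3.390842

G = -3.3908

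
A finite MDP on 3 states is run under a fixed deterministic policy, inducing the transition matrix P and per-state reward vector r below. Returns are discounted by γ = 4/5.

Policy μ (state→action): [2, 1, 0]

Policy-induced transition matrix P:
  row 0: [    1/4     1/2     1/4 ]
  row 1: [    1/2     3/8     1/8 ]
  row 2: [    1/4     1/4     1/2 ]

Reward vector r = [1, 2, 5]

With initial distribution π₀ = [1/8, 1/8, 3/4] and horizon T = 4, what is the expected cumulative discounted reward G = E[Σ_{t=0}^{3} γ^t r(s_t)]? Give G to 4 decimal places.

G = 9.4841

t=0: π = [0.1250, 0.1250, 0.7500], E[r] = 4.1250, γ^t·E[r] = 4.125000, running G = 4.125000
t=1: π = [0.2813, 0.2969, 0.4219], E[r] = 2.9844, γ^t·E[r] = 2.387500, running G = 6.512500
t=2: π = [0.3242, 0.3574, 0.3184], E[r] = 2.6309, γ^t·E[r] = 1.683750, running G = 8.196250
t=3: π = [0.3394, 0.3757, 0.2849], E[r] = 2.5154, γ^t·E[r] = 1.287875, running G = 9.484125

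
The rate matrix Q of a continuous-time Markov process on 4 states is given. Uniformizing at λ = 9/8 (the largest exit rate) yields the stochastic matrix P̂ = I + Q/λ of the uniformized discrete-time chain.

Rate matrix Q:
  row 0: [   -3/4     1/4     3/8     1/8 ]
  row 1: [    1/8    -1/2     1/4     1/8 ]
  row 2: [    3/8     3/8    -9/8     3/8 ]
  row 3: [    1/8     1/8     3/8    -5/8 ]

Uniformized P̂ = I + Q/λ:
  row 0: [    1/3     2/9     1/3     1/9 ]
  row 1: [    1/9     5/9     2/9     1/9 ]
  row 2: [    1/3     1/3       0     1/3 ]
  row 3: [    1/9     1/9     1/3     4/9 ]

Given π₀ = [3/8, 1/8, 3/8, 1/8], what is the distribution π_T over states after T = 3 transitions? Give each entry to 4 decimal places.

t=0: π = [0.3750, 0.1250, 0.3750, 0.1250]
t=1: π = [0.2778, 0.2917, 0.1944, 0.2361]
t=2: π = [0.2160, 0.3148, 0.2361, 0.2330]
t=3: π = [0.2116, 0.3275, 0.2197, 0.2413]

π = [0.2116, 0.3275, 0.2197, 0.2413]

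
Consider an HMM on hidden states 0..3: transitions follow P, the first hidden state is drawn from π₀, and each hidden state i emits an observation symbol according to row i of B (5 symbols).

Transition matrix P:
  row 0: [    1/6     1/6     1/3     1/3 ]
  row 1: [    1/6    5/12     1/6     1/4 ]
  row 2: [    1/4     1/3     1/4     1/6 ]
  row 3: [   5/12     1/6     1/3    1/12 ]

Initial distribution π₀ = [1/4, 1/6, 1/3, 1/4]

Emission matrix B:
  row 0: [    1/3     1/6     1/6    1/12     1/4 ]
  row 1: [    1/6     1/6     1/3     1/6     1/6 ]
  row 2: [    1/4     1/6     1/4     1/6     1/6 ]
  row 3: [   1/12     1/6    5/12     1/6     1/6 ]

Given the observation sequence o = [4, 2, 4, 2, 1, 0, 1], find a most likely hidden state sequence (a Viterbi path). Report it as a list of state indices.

t=0: δ = [6.250e-02, 2.778e-02, 5.556e-02, 4.167e-02]  (obs o_0=4)
t=1: δ = [2.894e-03, 6.173e-03, 5.208e-03, 8.681e-03]  ψ = [3, 2, 0, 0]  (obs o_1=2)
t=2: δ = [9.042e-04, 4.287e-04, 4.823e-04, 2.572e-04]  ψ = [3, 1, 3, 1]  (obs o_2=4)
t=3: δ = [2.512e-05, 5.954e-05, 7.535e-05, 1.256e-04]  ψ = [0, 1, 0, 0]  (obs o_3=2)
t=4: δ = [8.721e-06, 4.186e-06, 6.977e-06, 2.481e-06]  ψ = [3, 2, 3, 1]  (obs o_4=1)
t=5: δ = [5.814e-07, 3.876e-07, 7.268e-07, 2.423e-07]  ψ = [2, 2, 0, 0]  (obs o_5=0)
t=6: δ = [3.028e-08, 4.038e-08, 3.230e-08, 3.230e-08]  ψ = [2, 2, 0, 0]  (obs o_6=1)
backtrack: best end state = 1; path = [0, 3, 0, 3, 0, 2, 1]

path = [0, 3, 0, 3, 0, 2, 1]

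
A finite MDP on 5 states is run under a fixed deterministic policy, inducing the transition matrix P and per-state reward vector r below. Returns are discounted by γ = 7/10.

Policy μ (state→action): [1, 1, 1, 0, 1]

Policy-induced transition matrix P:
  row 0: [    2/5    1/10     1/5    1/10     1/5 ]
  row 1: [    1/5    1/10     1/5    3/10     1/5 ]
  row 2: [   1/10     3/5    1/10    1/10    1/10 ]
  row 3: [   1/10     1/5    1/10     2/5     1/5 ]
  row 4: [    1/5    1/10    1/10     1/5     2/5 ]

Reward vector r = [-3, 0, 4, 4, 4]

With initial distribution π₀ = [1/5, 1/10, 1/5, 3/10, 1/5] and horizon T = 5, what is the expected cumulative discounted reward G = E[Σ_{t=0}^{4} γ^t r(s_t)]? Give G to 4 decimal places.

G = 5.3758

t=0: π = [0.2000, 0.1000, 0.2000, 0.3000, 0.2000], E[r] = 2.2000, γ^t·E[r] = 2.200000, running G = 2.200000
t=1: π = [0.1900, 0.2300, 0.1300, 0.2300, 0.2200], E[r] = 1.7500, γ^t·E[r] = 1.225000, running G = 3.425000
t=2: π = [0.2020, 0.1880, 0.1420, 0.2370, 0.2310], E[r] = 1.8340, γ^t·E[r] = 0.898660, running G = 4.323660
t=3: π = [0.2025, 0.1947, 0.1390, 0.2318, 0.2320], E[r] = 1.8037, γ^t·E[r] = 0.618669, running G = 4.942329
t=4: π = [0.2034, 0.1927, 0.1397, 0.2317, 0.2325], E[r] = 1.8053, γ^t·E[r] = 0.433462, running G = 5.375791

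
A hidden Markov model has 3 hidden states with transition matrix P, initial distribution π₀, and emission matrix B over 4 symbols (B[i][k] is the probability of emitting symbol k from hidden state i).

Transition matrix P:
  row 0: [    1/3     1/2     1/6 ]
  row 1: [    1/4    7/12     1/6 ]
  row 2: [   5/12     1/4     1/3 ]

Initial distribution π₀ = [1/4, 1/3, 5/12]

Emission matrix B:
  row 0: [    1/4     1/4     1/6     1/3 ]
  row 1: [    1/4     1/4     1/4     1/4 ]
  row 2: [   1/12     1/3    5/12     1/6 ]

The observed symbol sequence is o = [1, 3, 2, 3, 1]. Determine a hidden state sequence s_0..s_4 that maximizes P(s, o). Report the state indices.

path = [2, 0, 1, 1, 1]

t=0: δ = [6.250e-02, 8.333e-02, 1.389e-01]  (obs o_0=1)
t=1: δ = [1.929e-02, 1.215e-02, 7.716e-03]  ψ = [2, 1, 2]  (obs o_1=3)
t=2: δ = [1.072e-03, 2.411e-03, 1.340e-03]  ψ = [0, 0, 0]  (obs o_2=2)
t=3: δ = [2.009e-04, 3.516e-04, 7.442e-05]  ψ = [1, 1, 2]  (obs o_3=3)
t=4: δ = [2.198e-05, 5.128e-05, 1.954e-05]  ψ = [1, 1, 1]  (obs o_4=1)
backtrack: best end state = 1; path = [2, 0, 1, 1, 1]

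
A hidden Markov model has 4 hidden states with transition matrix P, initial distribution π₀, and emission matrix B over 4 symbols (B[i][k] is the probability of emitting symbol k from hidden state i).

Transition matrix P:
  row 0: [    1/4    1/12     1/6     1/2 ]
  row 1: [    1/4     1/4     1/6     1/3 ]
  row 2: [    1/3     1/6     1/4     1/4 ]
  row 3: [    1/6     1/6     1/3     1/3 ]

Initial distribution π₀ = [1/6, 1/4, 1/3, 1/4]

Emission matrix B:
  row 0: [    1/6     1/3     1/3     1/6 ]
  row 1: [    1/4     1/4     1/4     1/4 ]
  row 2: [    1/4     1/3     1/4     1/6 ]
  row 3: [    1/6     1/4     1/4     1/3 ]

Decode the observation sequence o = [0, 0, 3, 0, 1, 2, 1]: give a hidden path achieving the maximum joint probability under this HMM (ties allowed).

path = [2, 0, 3, 2, 0, 3, 2]

t=0: δ = [2.778e-02, 6.250e-02, 8.333e-02, 4.167e-02]  (obs o_0=0)
t=1: δ = [4.630e-03, 3.906e-03, 5.208e-03, 3.472e-03]  ψ = [2, 1, 2, 1]  (obs o_1=0)
t=2: δ = [2.894e-04, 2.441e-04, 2.170e-04, 7.716e-04]  ψ = [2, 1, 2, 0]  (obs o_2=3)
t=3: δ = [2.143e-05, 3.215e-05, 6.430e-05, 4.287e-05]  ψ = [3, 3, 3, 3]  (obs o_3=0)
t=4: δ = [7.144e-06, 2.679e-06, 5.358e-06, 4.019e-06]  ψ = [2, 2, 2, 2]  (obs o_4=1)
t=5: δ = [5.954e-07, 2.233e-07, 3.349e-07, 8.931e-07]  ψ = [0, 2, 2, 0]  (obs o_5=2)
t=6: δ = [4.961e-08, 3.721e-08, 9.923e-08, 7.442e-08]  ψ = [0, 3, 3, 0]  (obs o_6=1)
backtrack: best end state = 2; path = [2, 0, 3, 2, 0, 3, 2]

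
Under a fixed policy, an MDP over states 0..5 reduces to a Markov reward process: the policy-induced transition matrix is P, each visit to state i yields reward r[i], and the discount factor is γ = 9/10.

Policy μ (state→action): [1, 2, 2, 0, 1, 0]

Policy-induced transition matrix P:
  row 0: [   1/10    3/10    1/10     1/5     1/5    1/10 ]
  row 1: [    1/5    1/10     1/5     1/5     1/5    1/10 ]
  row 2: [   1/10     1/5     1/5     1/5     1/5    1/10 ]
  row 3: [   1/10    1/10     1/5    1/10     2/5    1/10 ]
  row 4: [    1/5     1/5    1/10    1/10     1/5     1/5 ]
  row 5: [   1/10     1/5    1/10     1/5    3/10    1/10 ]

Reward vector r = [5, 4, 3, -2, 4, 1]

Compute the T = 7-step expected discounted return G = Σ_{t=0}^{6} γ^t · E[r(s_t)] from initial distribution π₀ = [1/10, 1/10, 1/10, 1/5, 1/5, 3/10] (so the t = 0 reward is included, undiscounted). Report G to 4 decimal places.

t=0: π = [0.1000, 0.1000, 0.1000, 0.2000, 0.2000, 0.3000], E[r] = 1.9000, γ^t·E[r] = 1.900000, running G = 1.900000
t=1: π = [0.1300, 0.1800, 0.1400, 0.1600, 0.2700, 0.1200], E[r] = 2.6700, γ^t·E[r] = 2.403000, running G = 4.303000
t=2: π = [0.1450, 0.1790, 0.1480, 0.1570, 0.2440, 0.1270], E[r] = 2.6740, γ^t·E[r] = 2.165940, running G = 6.468940
t=3: π = [0.1423, 0.1809, 0.1484, 0.1599, 0.2441, 0.1244], E[r] = 2.6613, γ^t·E[r] = 1.940088, running G = 8.409028
t=4: π = [0.1425, 0.1802, 0.1489, 0.1596, 0.2444, 0.1244], E[r] = 2.6628, γ^t·E[r] = 1.747030, running G = 10.156058
t=5: π = [0.1425, 0.1803, 0.1489, 0.1596, 0.2444, 0.1244], E[r] = 2.6627, γ^t·E[r] = 1.572284, running G = 11.728342
t=6: π = [0.1425, 0.1803, 0.1489, 0.1596, 0.2444, 0.1244], E[r] = 2.6627, γ^t·E[r] = 1.415045, running G = 13.143386

G = 13.1434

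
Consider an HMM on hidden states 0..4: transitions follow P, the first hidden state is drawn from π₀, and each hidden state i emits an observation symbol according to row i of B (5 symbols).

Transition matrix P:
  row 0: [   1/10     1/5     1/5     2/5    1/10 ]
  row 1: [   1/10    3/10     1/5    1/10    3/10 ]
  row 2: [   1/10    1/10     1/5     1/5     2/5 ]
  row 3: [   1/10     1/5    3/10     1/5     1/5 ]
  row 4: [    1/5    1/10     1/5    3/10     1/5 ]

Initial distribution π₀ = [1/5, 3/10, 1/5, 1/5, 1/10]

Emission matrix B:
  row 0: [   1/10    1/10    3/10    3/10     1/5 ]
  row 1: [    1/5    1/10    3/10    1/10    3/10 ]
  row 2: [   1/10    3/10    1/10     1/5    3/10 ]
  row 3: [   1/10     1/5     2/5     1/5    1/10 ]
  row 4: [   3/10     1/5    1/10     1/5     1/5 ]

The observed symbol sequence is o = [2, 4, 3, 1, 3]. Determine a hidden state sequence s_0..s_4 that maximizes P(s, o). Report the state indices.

path = [3, 2, 4, 2, 4]

t=0: δ = [6.000e-02, 9.000e-02, 2.000e-02, 8.000e-02, 1.000e-02]  (obs o_0=2)
t=1: δ = [1.800e-03, 8.100e-03, 7.200e-03, 2.400e-03, 5.400e-03]  ψ = [1, 1, 3, 0, 1]  (obs o_1=4)
t=2: δ = [3.240e-04, 2.430e-04, 3.240e-04, 3.240e-04, 5.760e-04]  ψ = [4, 1, 1, 4, 2]  (obs o_2=3)
t=3: δ = [1.152e-05, 7.290e-06, 3.456e-05, 3.456e-05, 2.592e-05]  ψ = [4, 1, 4, 4, 2]  (obs o_3=1)
t=4: δ = [1.555e-06, 6.912e-07, 2.074e-06, 1.555e-06, 2.765e-06]  ψ = [4, 3, 3, 4, 2]  (obs o_4=3)
backtrack: best end state = 4; path = [3, 2, 4, 2, 4]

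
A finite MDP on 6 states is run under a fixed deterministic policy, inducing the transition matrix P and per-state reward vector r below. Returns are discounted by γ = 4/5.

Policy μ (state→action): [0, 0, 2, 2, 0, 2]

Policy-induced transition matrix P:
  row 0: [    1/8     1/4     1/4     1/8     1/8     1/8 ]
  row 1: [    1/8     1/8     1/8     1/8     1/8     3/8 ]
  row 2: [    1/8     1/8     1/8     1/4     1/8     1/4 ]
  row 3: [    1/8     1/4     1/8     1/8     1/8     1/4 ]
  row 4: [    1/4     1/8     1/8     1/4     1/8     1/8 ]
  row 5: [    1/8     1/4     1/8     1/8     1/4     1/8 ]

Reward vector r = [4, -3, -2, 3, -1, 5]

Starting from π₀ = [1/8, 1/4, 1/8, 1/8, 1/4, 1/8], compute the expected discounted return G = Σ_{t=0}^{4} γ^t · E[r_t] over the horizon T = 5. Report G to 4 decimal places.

G = 2.9935

t=0: π = [0.1250, 0.2500, 0.1250, 0.1250, 0.2500, 0.1250], E[r] = 0.2500, γ^t·E[r] = 0.250000, running G = 0.250000
t=1: π = [0.1563, 0.1719, 0.1406, 0.1719, 0.1406, 0.2188], E[r] = 1.2969, γ^t·E[r] = 1.037500, running G = 1.287500
t=2: π = [0.1426, 0.1934, 0.1445, 0.1602, 0.1523, 0.2070], E[r] = 1.0645, γ^t·E[r] = 0.681250, running G = 1.968750
t=3: π = [0.1440, 0.1887, 0.1428, 0.1621, 0.1509, 0.2114], E[r] = 1.1169, γ^t·E[r] = 0.571875, running G = 2.540625
t=4: π = [0.1439, 0.1897, 0.1430, 0.1617, 0.1514, 0.2103], E[r] = 1.1055, γ^t·E[r] = 0.452825, running G = 2.993450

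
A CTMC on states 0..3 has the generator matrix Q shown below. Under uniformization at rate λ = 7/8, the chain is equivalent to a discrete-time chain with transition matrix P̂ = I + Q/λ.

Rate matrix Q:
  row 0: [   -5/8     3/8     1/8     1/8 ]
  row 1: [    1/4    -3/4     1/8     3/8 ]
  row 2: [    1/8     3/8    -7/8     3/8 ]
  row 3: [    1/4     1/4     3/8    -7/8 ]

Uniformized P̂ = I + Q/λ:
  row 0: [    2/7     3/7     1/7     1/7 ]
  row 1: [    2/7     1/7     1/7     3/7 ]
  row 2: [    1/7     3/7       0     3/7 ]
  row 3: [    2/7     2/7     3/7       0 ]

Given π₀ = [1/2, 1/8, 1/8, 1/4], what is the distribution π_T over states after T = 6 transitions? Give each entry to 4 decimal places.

t=0: π = [0.5000, 0.1250, 0.1250, 0.2500]
t=1: π = [0.2679, 0.3571, 0.1964, 0.1786]
t=2: π = [0.2577, 0.3010, 0.1658, 0.2755]
t=3: π = [0.2620, 0.3032, 0.1979, 0.2369]
t=4: π = [0.2574, 0.3081, 0.1823, 0.2522]
t=5: π = [0.2597, 0.3045, 0.1889, 0.2469]
t=6: π = [0.2587, 0.3063, 0.1864, 0.2485]

π = [0.2587, 0.3063, 0.1864, 0.2485]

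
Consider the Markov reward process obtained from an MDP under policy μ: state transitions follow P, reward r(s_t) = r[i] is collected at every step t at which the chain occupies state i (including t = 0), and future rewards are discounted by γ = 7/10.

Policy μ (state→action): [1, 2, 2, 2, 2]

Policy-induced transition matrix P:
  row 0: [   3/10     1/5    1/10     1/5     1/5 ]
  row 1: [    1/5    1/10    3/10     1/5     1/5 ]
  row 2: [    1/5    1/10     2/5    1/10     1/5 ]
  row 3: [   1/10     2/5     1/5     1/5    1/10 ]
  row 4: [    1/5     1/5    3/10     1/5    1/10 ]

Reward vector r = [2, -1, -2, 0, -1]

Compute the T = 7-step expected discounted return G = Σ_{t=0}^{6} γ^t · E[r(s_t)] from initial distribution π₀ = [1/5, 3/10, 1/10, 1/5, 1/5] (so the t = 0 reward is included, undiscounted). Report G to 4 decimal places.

G = -1.2845

t=0: π = [0.2000, 0.3000, 0.1000, 0.2000, 0.2000], E[r] = -0.3000, γ^t·E[r] = -0.300000, running G = -0.300000
t=1: π = [0.2000, 0.2000, 0.2500, 0.1900, 0.1600], E[r] = -0.4600, γ^t·E[r] = -0.322000, running G = -0.622000
t=2: π = [0.2010, 0.1930, 0.2660, 0.1750, 0.1650], E[r] = -0.4880, γ^t·E[r] = -0.239120, running G = -0.861120
t=3: π = [0.2026, 0.1891, 0.2689, 0.1734, 0.1660], E[r] = -0.4877, γ^t·E[r] = -0.167281, running G = -1.028401
t=4: π = [0.2029, 0.1889, 0.2690, 0.1731, 0.1661], E[r] = -0.4872, γ^t·E[r] = -0.116967, running G = -1.145368
t=5: π = [0.2030, 0.1888, 0.2690, 0.1731, 0.1661], E[r] = -0.4870, γ^t·E[r] = -0.081845, running G = -1.227213
t=6: π = [0.2030, 0.1888, 0.2690, 0.1731, 0.1661], E[r] = -0.4869, γ^t·E[r] = -0.057287, running G = -1.284500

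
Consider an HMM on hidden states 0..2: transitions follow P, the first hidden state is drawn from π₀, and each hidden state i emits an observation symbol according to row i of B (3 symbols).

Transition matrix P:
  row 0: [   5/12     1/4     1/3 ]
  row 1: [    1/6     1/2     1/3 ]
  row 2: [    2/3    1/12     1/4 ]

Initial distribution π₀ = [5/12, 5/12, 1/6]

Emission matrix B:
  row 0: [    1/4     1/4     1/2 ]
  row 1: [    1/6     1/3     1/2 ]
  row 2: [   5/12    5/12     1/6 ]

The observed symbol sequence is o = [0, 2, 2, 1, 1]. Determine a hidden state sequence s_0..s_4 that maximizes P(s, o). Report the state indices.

path = [1, 1, 1, 1, 1]

t=0: δ = [1.042e-01, 6.944e-02, 6.944e-02]  (obs o_0=0)
t=1: δ = [2.315e-02, 1.736e-02, 5.787e-03]  ψ = [2, 1, 0]  (obs o_1=2)
t=2: δ = [4.823e-03, 4.340e-03, 1.286e-03]  ψ = [0, 1, 0]  (obs o_2=2)
t=3: δ = [5.023e-04, 7.234e-04, 6.698e-04]  ψ = [0, 1, 0]  (obs o_3=1)
t=4: δ = [1.116e-04, 1.206e-04, 1.005e-04]  ψ = [2, 1, 1]  (obs o_4=1)
backtrack: best end state = 1; path = [1, 1, 1, 1, 1]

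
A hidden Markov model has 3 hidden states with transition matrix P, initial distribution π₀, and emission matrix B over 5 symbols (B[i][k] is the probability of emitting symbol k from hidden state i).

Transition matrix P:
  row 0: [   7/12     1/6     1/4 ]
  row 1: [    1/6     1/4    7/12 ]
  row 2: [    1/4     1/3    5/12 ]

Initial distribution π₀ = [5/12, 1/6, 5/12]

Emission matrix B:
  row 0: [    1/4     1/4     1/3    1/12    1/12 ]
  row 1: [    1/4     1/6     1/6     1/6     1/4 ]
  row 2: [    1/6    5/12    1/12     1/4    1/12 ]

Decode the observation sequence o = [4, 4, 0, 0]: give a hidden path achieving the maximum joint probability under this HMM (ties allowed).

path = [0, 0, 0, 0]

t=0: δ = [3.472e-02, 4.167e-02, 3.472e-02]  (obs o_0=4)
t=1: δ = [1.688e-03, 2.894e-03, 2.025e-03]  ψ = [0, 2, 1]  (obs o_1=4)
t=2: δ = [2.462e-04, 1.808e-04, 2.813e-04]  ψ = [0, 1, 1]  (obs o_2=0)
t=3: δ = [3.590e-05, 2.344e-05, 1.954e-05]  ψ = [0, 2, 2]  (obs o_3=0)
backtrack: best end state = 0; path = [0, 0, 0, 0]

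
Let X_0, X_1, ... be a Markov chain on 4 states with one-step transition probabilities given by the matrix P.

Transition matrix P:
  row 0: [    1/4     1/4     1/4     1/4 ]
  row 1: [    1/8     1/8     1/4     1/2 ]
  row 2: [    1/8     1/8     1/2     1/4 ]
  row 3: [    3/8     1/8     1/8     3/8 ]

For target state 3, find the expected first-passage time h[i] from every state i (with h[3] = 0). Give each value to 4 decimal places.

h = [3.3750, 2.6250, 3.5000, 0.0000]

First-step conditioning: h[3] = 0; for i ≠ 3, h[i] = 1 + Σ_k P[i][k]·h[k].
  h[0] = 1 + 1/4·h[0] + 1/4·h[1] + 1/4·h[2]
  h[1] = 1 + 1/8·h[0] + 1/8·h[1] + 1/4·h[2]
  h[2] = 1 + 1/8·h[0] + 1/8·h[1] + 1/2·h[2]
Solving the 3×3 linear system over states ≠ 3 gives exactly h = [27/8, 21/8, 7/2, 0] (h[3] = 0 is the target).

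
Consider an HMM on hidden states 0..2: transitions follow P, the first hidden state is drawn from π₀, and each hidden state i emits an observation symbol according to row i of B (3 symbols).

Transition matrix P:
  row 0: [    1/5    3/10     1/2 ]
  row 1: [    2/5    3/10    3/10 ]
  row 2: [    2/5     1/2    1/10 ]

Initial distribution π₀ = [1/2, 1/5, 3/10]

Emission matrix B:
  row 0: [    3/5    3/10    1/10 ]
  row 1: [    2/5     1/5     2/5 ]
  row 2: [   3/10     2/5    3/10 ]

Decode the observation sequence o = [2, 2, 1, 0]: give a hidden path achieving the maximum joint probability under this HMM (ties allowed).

t=0: δ = [5.000e-02, 8.000e-02, 9.000e-02]  (obs o_0=2)
t=1: δ = [3.600e-03, 1.800e-02, 7.500e-03]  ψ = [2, 2, 0]  (obs o_1=2)
t=2: δ = [2.160e-03, 1.080e-03, 2.160e-03]  ψ = [1, 1, 1]  (obs o_2=1)
t=3: δ = [5.184e-04, 4.320e-04, 3.240e-04]  ψ = [2, 2, 0]  (obs o_3=0)
backtrack: best end state = 0; path = [2, 1, 2, 0]

path = [2, 1, 2, 0]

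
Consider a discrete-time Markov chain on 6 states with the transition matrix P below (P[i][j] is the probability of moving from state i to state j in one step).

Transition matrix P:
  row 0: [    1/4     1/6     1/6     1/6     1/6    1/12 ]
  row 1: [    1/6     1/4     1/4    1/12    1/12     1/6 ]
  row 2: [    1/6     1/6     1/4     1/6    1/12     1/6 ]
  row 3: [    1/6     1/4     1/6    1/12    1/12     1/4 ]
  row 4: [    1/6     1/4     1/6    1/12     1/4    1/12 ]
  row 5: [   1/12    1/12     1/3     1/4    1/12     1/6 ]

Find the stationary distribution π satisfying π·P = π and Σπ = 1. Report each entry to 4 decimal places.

Balance equations π_j = Σ_i π_i·P[i][j]:
  π_0 = 1/4·π_0 + 1/6·π_1 + 1/6·π_2 + 1/6·π_3 + 1/6·π_4 + 1/12·π_5
  π_1 = 1/6·π_0 + 1/4·π_1 + 1/6·π_2 + 1/4·π_3 + 1/4·π_4 + 1/12·π_5
  π_2 = 1/6·π_0 + 1/4·π_1 + 1/4·π_2 + 1/6·π_3 + 1/6·π_4 + 1/3·π_5
  π_3 = 1/6·π_0 + 1/12·π_1 + 1/6·π_2 + 1/12·π_3 + 1/12·π_4 + 1/4·π_5
  π_4 = 1/6·π_0 + 1/12·π_1 + 1/12·π_2 + 1/12·π_3 + 1/4·π_4 + 1/12·π_5
  normalize: π_0 + π_1 + π_2 + π_3 + π_4 + π_5 = 1
Solving the linear system gives exactly π = [7849/46791, 8950/46791, 394/1733, 6647/46791, 5464/46791, 7243/46791].

π = [0.1677, 0.1913, 0.2274, 0.1421, 0.1168, 0.1548]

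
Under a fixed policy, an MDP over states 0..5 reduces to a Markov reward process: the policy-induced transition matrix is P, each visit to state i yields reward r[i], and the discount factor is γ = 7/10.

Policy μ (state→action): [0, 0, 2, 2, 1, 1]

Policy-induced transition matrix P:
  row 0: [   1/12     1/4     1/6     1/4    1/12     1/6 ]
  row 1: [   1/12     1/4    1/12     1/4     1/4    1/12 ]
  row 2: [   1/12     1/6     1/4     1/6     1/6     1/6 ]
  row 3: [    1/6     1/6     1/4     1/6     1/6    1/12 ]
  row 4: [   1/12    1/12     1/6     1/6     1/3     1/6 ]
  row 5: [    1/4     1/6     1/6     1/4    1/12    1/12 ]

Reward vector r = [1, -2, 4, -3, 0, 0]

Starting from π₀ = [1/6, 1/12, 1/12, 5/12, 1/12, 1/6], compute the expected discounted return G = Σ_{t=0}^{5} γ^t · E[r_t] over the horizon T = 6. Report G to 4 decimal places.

t=0: π = [0.1667, 0.0833, 0.0833, 0.4167, 0.0833, 0.1667], E[r] = -0.9167, γ^t·E[r] = -0.916667, running G = -0.916667
t=1: π = [0.1458, 0.1806, 0.2014, 0.2014, 0.1597, 0.1111], E[r] = -0.0139, γ^t·E[r] = -0.009722, running G = -0.926389
t=2: π = [0.1186, 0.1806, 0.1852, 0.2031, 0.1869, 0.1256], E[r] = -0.1111, γ^t·E[r] = -0.054444, running G = -0.980833
t=3: π = [0.1212, 0.1760, 0.1840, 0.2021, 0.1925, 0.1242], E[r] = -0.1011, γ^t·E[r] = -0.034687, running G = -1.015520
t=4: π = [0.1209, 0.1754, 0.1842, 0.2018, 0.1930, 0.1248], E[r] = -0.0986, γ^t·E[r] = -0.023672, running G = -1.039192
t=5: π = [0.1210, 0.1753, 0.1842, 0.2018, 0.1930, 0.1248], E[r] = -0.0980, γ^t·E[r] = -0.016473, running G = -1.055666

G = -1.0557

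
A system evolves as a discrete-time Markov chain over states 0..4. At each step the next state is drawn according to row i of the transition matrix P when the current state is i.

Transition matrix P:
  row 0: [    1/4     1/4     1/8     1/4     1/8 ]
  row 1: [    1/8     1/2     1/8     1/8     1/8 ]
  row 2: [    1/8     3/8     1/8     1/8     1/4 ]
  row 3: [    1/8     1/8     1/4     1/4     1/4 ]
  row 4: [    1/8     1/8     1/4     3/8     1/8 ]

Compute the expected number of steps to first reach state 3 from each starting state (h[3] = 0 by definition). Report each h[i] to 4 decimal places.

h = [4.8000, 5.6000, 5.4222, 0.0000, 4.1778]

First-step conditioning: h[3] = 0; for i ≠ 3, h[i] = 1 + Σ_k P[i][k]·h[k].
  h[0] = 1 + 1/4·h[0] + 1/4·h[1] + 1/8·h[2] + 1/8·h[4]
  h[1] = 1 + 1/8·h[0] + 1/2·h[1] + 1/8·h[2] + 1/8·h[4]
  h[2] = 1 + 1/8·h[0] + 3/8·h[1] + 1/8·h[2] + 1/4·h[4]
  h[4] = 1 + 1/8·h[0] + 1/8·h[1] + 1/4·h[2] + 1/8·h[4]
Solving the 4×4 linear system over states ≠ 3 gives exactly h = [24/5, 28/5, 244/45, 0, 188/45] (h[3] = 0 is the target).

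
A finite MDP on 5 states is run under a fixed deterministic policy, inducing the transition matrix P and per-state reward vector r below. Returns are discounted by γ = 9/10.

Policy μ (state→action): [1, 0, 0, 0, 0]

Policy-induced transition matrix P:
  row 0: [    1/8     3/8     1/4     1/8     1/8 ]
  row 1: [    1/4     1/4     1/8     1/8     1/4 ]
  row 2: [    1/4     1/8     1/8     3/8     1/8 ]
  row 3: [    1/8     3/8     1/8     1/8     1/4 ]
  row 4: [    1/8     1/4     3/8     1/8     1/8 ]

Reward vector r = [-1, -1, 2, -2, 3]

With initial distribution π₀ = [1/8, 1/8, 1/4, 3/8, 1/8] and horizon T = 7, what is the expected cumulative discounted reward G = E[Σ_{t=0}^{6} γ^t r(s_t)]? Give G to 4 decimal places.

G = 0.3837

t=0: π = [0.1250, 0.1250, 0.2500, 0.3750, 0.1250], E[r] = -0.1250, γ^t·E[r] = -0.125000, running G = -0.125000
t=1: π = [0.1719, 0.2813, 0.1719, 0.1875, 0.1875], E[r] = 0.0781, γ^t·E[r] = 0.070313, running G = -0.054688
t=2: π = [0.1816, 0.2734, 0.1934, 0.1680, 0.1836], E[r] = 0.1465, γ^t·E[r] = 0.118652, running G = 0.063965
t=3: π = [0.1833, 0.2695, 0.1936, 0.1733, 0.1802], E[r] = 0.1282, γ^t·E[r] = 0.093439, running G = 0.157404
t=4: π = [0.1829, 0.2704, 0.1930, 0.1734, 0.1804], E[r] = 0.1269, γ^t·E[r] = 0.083274, running G = 0.240677
t=5: π = [0.1829, 0.2704, 0.1930, 0.1732, 0.1805], E[r] = 0.1275, γ^t·E[r] = 0.075291, running G = 0.315969
t=6: π = [0.1829, 0.2704, 0.1930, 0.1732, 0.1805], E[r] = 0.1275, γ^t·E[r] = 0.067780, running G = 0.383749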